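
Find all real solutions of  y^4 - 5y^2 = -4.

Let u = y^2. The equation becomes u^2 - 5u + 4 = 0.
Factor: (u - 4)(u - 1) = 0, so u = 4 or u = 1.
y^2 = 4 gives y = +/-2.
y^2 = 1 gives y = +/-1.

y = -2 or y = -1 or y = 1 or y = 2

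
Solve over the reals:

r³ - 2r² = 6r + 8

Rearrange: r³ - 2r² - 6r - 8 = 0.
Possible rational roots are divisors of -8. Testing r = 4 gives 0, so (r - 4) is a factor.
Divide: r³ - 2r² - 6r - 8 = (r - 4)(r² + 2r + 2).
The quadratic r² + 2r + 2 has discriminant -4 < 0, so no further real roots.

r = 4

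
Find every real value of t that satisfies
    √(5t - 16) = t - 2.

Square both sides: 5t - 16 = (t - 2)².
Expand and rearrange: t² - 9t + 20 = 0.
Solving gives t = 5 or t = 4.
Check each candidate in the original equation:
  t = 5: √(9) = 3, while t - 2 = 3 — valid.
  t = 4: √(4) = 2, while t - 2 = 2 — valid.

t = 4 or t = 5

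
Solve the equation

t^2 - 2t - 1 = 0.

Discriminant: (-2)^2 - 4*1*(-1) = 8.
Quadratic formula: t = (2 +/- sqrt(8)) / 2.
So t = 1 + sqrt(2) ~= 2.4142 or t = 1 - sqrt(2) ~= -0.4142.

t = -0.4142 or t = 2.4142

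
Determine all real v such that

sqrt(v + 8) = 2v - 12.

Square both sides: v + 8 = (2v - 12)^2.
Expand and rearrange: 4v^2 - 49v + 136 = 0.
Solving gives v = 8 or v = 4.25.
Check each candidate in the original equation:
  v = 8: sqrt(16) = 4, while 2v - 12 = 4 — valid.
  v = 4.25: sqrt(12.25) = 3.5, while 2v - 12 = -3.5 — extraneous.

v = 8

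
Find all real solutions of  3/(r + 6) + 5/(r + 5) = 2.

Multiply both sides by (r + 6)(r + 5):
3(r + 5) + 5(r + 6) = 2(r + 6)(r + 5).
Expand and collect terms: 2r² + 14r + 15 = 0.
By the quadratic formula, r = (-14 ± √76) / 4, so r ≈ -1.3206 or r ≈ -5.6794.
Neither value makes a denominator zero (r ≠ -6, r ≠ -5), so both are valid.

r = -5.6794 or r = -1.3206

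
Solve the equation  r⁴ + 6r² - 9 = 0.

Let u = r². The equation becomes u² + 6u - 9 = 0.
By the quadratic formula, u = -3 + 3·√(2) or u = -3·√(2) - 3.
r² = -3 + 3·√(2) gives r = ±√(-3 + 3·√(2)) ≈ ±1.1147.
r² = -3·√(2) - 3 < 0 has no real solution.

r = -1.1147 or r = 1.1147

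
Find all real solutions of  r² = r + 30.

r = -5 or r = 6

Bring every term to one side: r² - r - 30 = 0.
Factor: (r - 6)(r + 5) = 0.
So r = 6 or r = -5.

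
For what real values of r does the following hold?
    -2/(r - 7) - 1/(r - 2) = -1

r = 2.6834 or r = 9.3166

Multiply both sides by (r - 7)(r - 2):
-2(r - 2) - (r - 7) = -(r - 7)(r - 2).
Expand and collect terms: -r² + 12r - 25 = 0.
By the quadratic formula, r = (-12 ± √44) / -2, so r ≈ 2.6834 or r ≈ 9.3166.
Neither value makes a denominator zero (r ≠ 7, r ≠ 2), so both are valid.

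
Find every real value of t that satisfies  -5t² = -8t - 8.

t = -0.6967 or t = 2.2967

Rearrange to standard form: -5t² + 8t + 8 = 0.
Discriminant: (8)² − 4·(-5)·8 = 224.
Quadratic formula: t = (-8 ± √224) / (-10).
So t = 4/5 - 2·√(14)/5 ≈ -0.6967 or t = 4/5 + 2·√(14)/5 ≈ 2.2967.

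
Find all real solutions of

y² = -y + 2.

y = -2 or y = 1

Bring every term to one side: y² + y - 2 = 0.
Factor: (y - 1)(y + 2) = 0.
So y = 1 or y = -2.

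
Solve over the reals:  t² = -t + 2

t = -2 or t = 1

Bring every term to one side: t² + t - 2 = 0.
Factor: (t + 2)(t - 1) = 0.
So t = -2 or t = 1.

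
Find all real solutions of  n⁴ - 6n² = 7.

Let u = n². The equation becomes u² - 6u - 7 = 0.
Factor: (u + 1)(u - 7) = 0, so u = -1 or u = 7.
n² = -1 < 0 has no real solution.
n² = 7 gives n = ±√(7) ≈ ±2.6458.

n = -2.6458 or n = 2.6458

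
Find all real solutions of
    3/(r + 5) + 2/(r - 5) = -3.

r = -6.0641 or r = 4.3975

Multiply both sides by (r + 5)(r - 5):
3(r - 5) + 2(r + 5) = -3(r + 5)(r - 5).
Expand and collect terms: -3r² - 5r + 80 = 0.
By the quadratic formula, r = (5 ± √985) / -6, so r ≈ -6.0641 or r ≈ 4.3975.
Neither value makes a denominator zero (r ≠ -5, r ≠ 5), so both are valid.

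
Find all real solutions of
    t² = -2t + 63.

t = -9 or t = 7

Bring every term to one side: t² + 2t - 63 = 0.
Factor: (t - 7)(t + 9) = 0.
So t = 7 or t = -9.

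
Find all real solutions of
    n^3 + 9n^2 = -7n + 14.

Rearrange: n^3 + 9n^2 + 7n - 14 = 0.
Possible rational roots are divisors of -14. Testing n = -2 gives 0, so (n + 2) is a factor.
Divide: n^3 + 9n^2 + 7n - 14 = (n + 2)(n^2 + 7n - 7).
Apply the quadratic formula to n^2 + 7n - 7 = 0: n = (-7 +/- sqrt(77))/2, i.e. n ~= 0.8875 or n ~= -7.8875.

n = -7.8875 or n = -2 or n = 0.8875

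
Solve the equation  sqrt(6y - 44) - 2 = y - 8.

y = 8 or y = 10

Isolate the radical: sqrt(6y - 44) = y - 6.
Square both sides: 6y - 44 = (y - 6)^2.
Expand and rearrange: y^2 - 18y + 80 = 0.
Solving gives y = 10 or y = 8.
Check each candidate in the original equation:
  y = 10: sqrt(16) = 4, while y - 6 = 4 — valid.
  y = 8: sqrt(4) = 2, while y - 6 = 2 — valid.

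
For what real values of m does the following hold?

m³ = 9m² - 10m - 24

m = -1.1231 or m = 3 or m = 7.1231

Rearrange: m³ - 9m² + 10m + 24 = 0.
Possible rational roots are divisors of 24. Testing m = 3 gives 0, so (m - 3) is a factor.
Divide: m³ - 9m² + 10m + 24 = (m - 3)(m² - 6m - 8).
Apply the quadratic formula to m² - 6m - 8 = 0: m = (6 ± √68)/2, i.e. m ≈ 7.1231 or m ≈ -1.1231.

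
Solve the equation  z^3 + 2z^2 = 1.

z = -1.618 or z = -1 or z = 0.618

Rearrange: z^3 + 2z^2 - 1 = 0.
Possible rational roots are divisors of -1. Testing z = -1 gives 0, so (z + 1) is a factor.
Divide: z^3 + 2z^2 - 1 = (z + 1)(z^2 + z - 1).
Apply the quadratic formula to z^2 + z - 1 = 0: z = (-1 +/- sqrt(5))/2, i.e. z ~= 0.618 or z ~= -1.618.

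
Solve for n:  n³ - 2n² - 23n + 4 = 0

Possible rational roots are divisors of 4. Testing n = -4 gives 0, so (n + 4) is a factor.
Divide: n³ - 2n² - 23n + 4 = (n + 4)(n² - 6n + 1).
Apply the quadratic formula to n² - 6n + 1 = 0: n = (6 ± √32)/2, i.e. n ≈ 5.8284 or n ≈ 0.1716.

n = -4 or n = 0.1716 or n = 5.8284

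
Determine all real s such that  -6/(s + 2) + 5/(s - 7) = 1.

Multiply both sides by (s + 2)(s - 7):
-6(s - 7) + 5(s + 2) = (s + 2)(s - 7).
Expand and collect terms: s^2 - 4s - 66 = 0.
By the quadratic formula, s = (4 +/- sqrt(280)) / 2, so s ~= 10.3666 or s ~= -6.3666.
Neither value makes a denominator zero (s != -2, s != 7), so both are valid.

s = -6.3666 or s = 10.3666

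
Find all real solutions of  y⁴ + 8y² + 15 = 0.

Let u = y². The equation becomes u² + 8u + 15 = 0.
Factor: (u + 5)(u + 3) = 0, so u = -5 or u = -3.
y² = -5 < 0 has no real solution.
y² = -3 < 0 has no real solution.

No real solutions.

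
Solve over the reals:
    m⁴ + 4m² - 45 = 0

Let u = m². The equation becomes u² + 4u - 45 = 0.
Factor: (u - 5)(u + 9) = 0, so u = 5 or u = -9.
m² = 5 gives m = ±√(5) ≈ ±2.2361.
m² = -9 < 0 has no real solution.

m = -2.2361 or m = 2.2361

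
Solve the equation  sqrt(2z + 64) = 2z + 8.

z = 0

Square both sides: 2z + 64 = (2z + 8)^2.
Expand and rearrange: 4z^2 + 30z = 0.
Solving gives z = 0 or z = -7.5.
Check each candidate in the original equation:
  z = 0: sqrt(64) = 8, while 2z + 8 = 8 — valid.
  z = -7.5: sqrt(49) = 7, while 2z + 8 = -7 — extraneous.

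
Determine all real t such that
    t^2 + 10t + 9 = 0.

Factor: (t + 9)(t + 1) = 0.
So t = -9 or t = -1.

t = -9 or t = -1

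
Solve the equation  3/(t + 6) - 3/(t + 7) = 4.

Multiply both sides by (t + 6)(t + 7):
3(t + 7) - 3(t + 6) = 4(t + 6)(t + 7).
Expand and collect terms: 4t² + 52t + 165 = 0.
Factor or apply the quadratic formula: t = -5.5 or t = -7.5.
Neither value makes a denominator zero (t ≠ -6, t ≠ -7), so both are valid.

t = -7.5 or t = -5.5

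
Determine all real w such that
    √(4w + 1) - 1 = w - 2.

w = 6

Isolate the radical: √(4w + 1) = w - 1.
Square both sides: 4w + 1 = (w - 1)².
Expand and rearrange: w² - 6w = 0.
Solving gives w = 6 or w = 0.
Check each candidate in the original equation:
  w = 6: √(25) = 5, while w - 1 = 5 — valid.
  w = 0: √(1) = 1, while w - 1 = -1 — extraneous.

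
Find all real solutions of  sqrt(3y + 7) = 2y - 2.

Square both sides: 3y + 7 = (2y - 2)^2.
Expand and rearrange: 4y^2 - 11y - 3 = 0.
Solving gives y = 3 or y = -0.25.
Check each candidate in the original equation:
  y = 3: sqrt(16) = 4, while 2y - 2 = 4 — valid.
  y = -0.25: sqrt(6.25) = 2.5, while 2y - 2 = -2.5 — extraneous.

y = 3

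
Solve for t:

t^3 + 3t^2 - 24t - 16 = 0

Possible rational roots are divisors of -16. Testing t = 4 gives 0, so (t - 4) is a factor.
Divide: t^3 + 3t^2 - 24t - 16 = (t - 4)(t^2 + 7t + 4).
Apply the quadratic formula to t^2 + 7t + 4 = 0: t = (-7 +/- sqrt(33))/2, i.e. t ~= -0.6277 or t ~= -6.3723.

t = -6.3723 or t = -0.6277 or t = 4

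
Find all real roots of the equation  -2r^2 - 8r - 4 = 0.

Discriminant: (-8)^2 - 4*(-2)*(-4) = 32.
Quadratic formula: r = (8 +/- sqrt(32)) / (-4).
So r = -2 - sqrt(2) ~= -3.4142 or r = -2 + sqrt(2) ~= -0.5858.

r = -3.4142 or r = -0.5858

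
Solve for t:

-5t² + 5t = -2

t = -0.3062 or t = 1.3062

Rearrange to standard form: -5t² + 5t + 2 = 0.
Discriminant: (5)² − 4·(-5)·2 = 65.
Quadratic formula: t = (-5 ± √65) / (-10).
So t = 1/2 - √(65)/10 ≈ -0.3062 or t = 1/2 + √(65)/10 ≈ 1.3062.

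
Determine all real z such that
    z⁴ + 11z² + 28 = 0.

Let u = z². The equation becomes u² + 11u + 28 = 0.
Factor: (u + 4)(u + 7) = 0, so u = -4 or u = -7.
z² = -4 < 0 has no real solution.
z² = -7 < 0 has no real solution.

No real solutions.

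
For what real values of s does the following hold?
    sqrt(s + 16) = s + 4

Square both sides: s + 16 = (s + 4)^2.
Expand and rearrange: s^2 + 7s = 0.
Solving gives s = 0 or s = -7.
Check each candidate in the original equation:
  s = 0: sqrt(16) = 4, while s + 4 = 4 — valid.
  s = -7: sqrt(9) = 3, while s + 4 = -3 — extraneous.

s = 0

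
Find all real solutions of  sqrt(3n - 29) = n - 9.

n = 10 or n = 11

Square both sides: 3n - 29 = (n - 9)^2.
Expand and rearrange: n^2 - 21n + 110 = 0.
Solving gives n = 11 or n = 10.
Check each candidate in the original equation:
  n = 11: sqrt(4) = 2, while n - 9 = 2 — valid.
  n = 10: sqrt(1) = 1, while n - 9 = 1 — valid.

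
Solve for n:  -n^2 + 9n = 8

n = 1 or n = 8

Bring every term to one side: -n^2 + 9n - 8 = 0.
Factor: -1(n - 1)(n - 8) = 0.
So n = 1 or n = 8.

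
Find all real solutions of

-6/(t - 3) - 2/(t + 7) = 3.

t = -7.8179 or t = 1.1512

Multiply both sides by (t - 3)(t + 7):
-6(t + 7) - 2(t - 3) = 3(t - 3)(t + 7).
Expand and collect terms: 3t² + 20t - 27 = 0.
By the quadratic formula, t = (-20 ± √724) / 6, so t ≈ 1.1512 or t ≈ -7.8179.
Neither value makes a denominator zero (t ≠ 3, t ≠ -7), so both are valid.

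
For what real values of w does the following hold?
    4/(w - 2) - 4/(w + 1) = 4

Multiply both sides by (w - 2)(w + 1):
4(w + 1) - 4(w - 2) = 4(w - 2)(w + 1).
Expand and collect terms: 4w² - 4w - 20 = 0.
By the quadratic formula, w = (4 ± √336) / 8, so w ≈ 2.7913 or w ≈ -1.7913.
Neither value makes a denominator zero (w ≠ 2, w ≠ -1), so both are valid.

w = -1.7913 or w = 2.7913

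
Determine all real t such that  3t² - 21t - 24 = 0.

Factor: 3(t + 1)(t - 8) = 0.
So t = -1 or t = 8.

t = -1 or t = 8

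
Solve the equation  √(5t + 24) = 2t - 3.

t = 5

Square both sides: 5t + 24 = (2t - 3)².
Expand and rearrange: 4t² - 17t - 15 = 0.
Solving gives t = 5 or t = -0.75.
Check each candidate in the original equation:
  t = 5: √(49) = 7, while 2t - 3 = 7 — valid.
  t = -0.75: √(20.25) = 4.5, while 2t - 3 = -4.5 — extraneous.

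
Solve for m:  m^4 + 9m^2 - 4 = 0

Let u = m^2. The equation becomes u^2 + 9u - 4 = 0.
By the quadratic formula, u = -9/2 + sqrt(97)/2 or u = -sqrt(97)/2 - 9/2.
m^2 = -9/2 + sqrt(97)/2 gives m = +/-sqrt(-9/2 + sqrt(97)/2) ~= +/-0.6515.
m^2 = -sqrt(97)/2 - 9/2 < 0 has no real solution.

m = -0.6515 or m = 0.6515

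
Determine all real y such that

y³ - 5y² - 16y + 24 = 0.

Possible rational roots are divisors of 24. Testing y = -3 gives 0, so (y + 3) is a factor.
Divide: y³ - 5y² - 16y + 24 = (y + 3)(y² - 8y + 8).
Apply the quadratic formula to y² - 8y + 8 = 0: y = (8 ± √32)/2, i.e. y ≈ 6.8284 or y ≈ 1.1716.

y = -3 or y = 1.1716 or y = 6.8284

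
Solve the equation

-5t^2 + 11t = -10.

t = -0.6916 or t = 2.8916

Rearrange to standard form: -5t^2 + 11t + 10 = 0.
Discriminant: (11)^2 - 4*(-5)*10 = 321.
Quadratic formula: t = (-11 +/- sqrt(321)) / (-10).
So t = 11/10 - sqrt(321)/10 ~= -0.6916 or t = 11/10 + sqrt(321)/10 ~= 2.8916.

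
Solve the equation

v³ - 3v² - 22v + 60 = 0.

v = -4.6056 or v = 2.6056 or v = 5

Possible rational roots are divisors of 60. Testing v = 5 gives 0, so (v - 5) is a factor.
Divide: v³ - 3v² - 22v + 60 = (v - 5)(v² + 2v - 12).
Apply the quadratic formula to v² + 2v - 12 = 0: v = (-2 ± √52)/2, i.e. v ≈ 2.6056 or v ≈ -4.6056.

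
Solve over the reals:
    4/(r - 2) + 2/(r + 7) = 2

Multiply both sides by (r - 2)(r + 7):
4(r + 7) + 2(r - 2) = 2(r - 2)(r + 7).
Expand and collect terms: 2r² + 4r - 52 = 0.
By the quadratic formula, r = (-4 ± √432) / 4, so r ≈ 4.1962 or r ≈ -6.1962.
Neither value makes a denominator zero (r ≠ 2, r ≠ -7), so both are valid.

r = -6.1962 or r = 4.1962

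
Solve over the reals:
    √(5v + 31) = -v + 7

v = 1

Square both sides: 5v + 31 = (-v + 7)².
Expand and rearrange: v² - 19v + 18 = 0.
Solving gives v = 18 or v = 1.
Check each candidate in the original equation:
  v = 18: √(121) = 11, while -v + 7 = -11 — extraneous.
  v = 1: √(36) = 6, while -v + 7 = 6 — valid.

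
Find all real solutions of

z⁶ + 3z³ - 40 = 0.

Let u = z³. The equation becomes u² + 3u - 40 = 0.
Factor: (u + 8)(u - 5) = 0, so u = -8 or u = 5.
z³ = -8 gives z = -2.
z³ = 5 gives z = ∛(5) ≈ 1.71.

z = -2 or z = 1.71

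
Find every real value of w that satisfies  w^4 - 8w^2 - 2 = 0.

Let u = w^2. The equation becomes u^2 - 8u - 2 = 0.
By the quadratic formula, u = 4 + 3*sqrt(2) or u = 4 - 3*sqrt(2).
w^2 = 4 + 3*sqrt(2) gives w = +/-sqrt(4 + 3*sqrt(2)) ~= +/-2.871.
w^2 = 4 - 3*sqrt(2) < 0 has no real solution.

w = -2.871 or w = 2.871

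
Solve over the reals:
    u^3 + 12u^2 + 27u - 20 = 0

u = -8.5826 or u = -4 or u = 0.5826

Possible rational roots are divisors of -20. Testing u = -4 gives 0, so (u + 4) is a factor.
Divide: u^3 + 12u^2 + 27u - 20 = (u + 4)(u^2 + 8u - 5).
Apply the quadratic formula to u^2 + 8u - 5 = 0: u = (-8 +/- sqrt(84))/2, i.e. u ~= 0.5826 or u ~= -8.5826.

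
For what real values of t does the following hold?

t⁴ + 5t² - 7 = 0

Let u = t². The equation becomes u² + 5u - 7 = 0.
By the quadratic formula, u = -5/2 + √(53)/2 or u = -√(53)/2 - 5/2.
t² = -5/2 + √(53)/2 gives t = ±√(-5/2 + √(53)/2) ≈ ±1.0677.
t² = -√(53)/2 - 5/2 < 0 has no real solution.

t = -1.0677 or t = 1.0677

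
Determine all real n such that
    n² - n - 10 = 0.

Discriminant: (-1)² − 4·1·(-10) = 41.
Quadratic formula: n = (1 ± √41) / 2.
So n = 1/2 + √(41)/2 ≈ 3.7016 or n = 1/2 - √(41)/2 ≈ -2.7016.

n = -2.7016 or n = 3.7016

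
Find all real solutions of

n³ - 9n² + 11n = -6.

Rearrange: n³ - 9n² + 11n + 6 = 0.
Possible rational roots are divisors of 6. Testing n = 2 gives 0, so (n - 2) is a factor.
Divide: n³ - 9n² + 11n + 6 = (n - 2)(n² - 7n - 3).
Apply the quadratic formula to n² - 7n - 3 = 0: n = (7 ± √61)/2, i.e. n ≈ 7.4051 or n ≈ -0.4051.

n = -0.4051 or n = 2 or n = 7.4051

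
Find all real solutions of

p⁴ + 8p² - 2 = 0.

p = -0.4926 or p = 0.4926

Let u = p². The equation becomes u² + 8u - 2 = 0.
By the quadratic formula, u = -4 + 3·√(2) or u = -3·√(2) - 4.
p² = -4 + 3·√(2) gives p = ±√(-4 + 3·√(2)) ≈ ±0.4926.
p² = -3·√(2) - 4 < 0 has no real solution.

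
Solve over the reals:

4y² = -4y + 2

Rearrange to standard form: 4y² + 4y - 2 = 0.
Discriminant: (4)² − 4·4·(-2) = 48.
Quadratic formula: y = (-4 ± √48) / 8.
So y = -1/2 + √(3)/2 ≈ 0.366 or y = -√(3)/2 - 1/2 ≈ -1.366.

y = -1.366 or y = 0.366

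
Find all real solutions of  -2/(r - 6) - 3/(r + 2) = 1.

Multiply both sides by (r - 6)(r + 2):
-2(r + 2) - 3(r - 6) = (r - 6)(r + 2).
Expand and collect terms: r^2 + r - 26 = 0.
By the quadratic formula, r = (-1 +/- sqrt(105)) / 2, so r ~= 4.6235 or r ~= -5.6235.
Neither value makes a denominator zero (r != 6, r != -2), so both are valid.

r = -5.6235 or r = 4.6235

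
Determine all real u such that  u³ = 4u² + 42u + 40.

Rearrange: u³ - 4u² - 42u - 40 = 0.
Possible rational roots are divisors of -40. Testing u = -4 gives 0, so (u + 4) is a factor.
Divide: u³ - 4u² - 42u - 40 = (u + 4)(u² - 8u - 10).
Apply the quadratic formula to u² - 8u - 10 = 0: u = (8 ± √104)/2, i.e. u ≈ 9.099 or u ≈ -1.099.

u = -4 or u = -1.099 or u = 9.099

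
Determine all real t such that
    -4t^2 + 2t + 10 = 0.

Discriminant: (2)^2 - 4*(-4)*10 = 164.
Quadratic formula: t = (-2 +/- sqrt(164)) / (-8).
So t = 1/4 - sqrt(41)/4 ~= -1.3508 or t = 1/4 + sqrt(41)/4 ~= 1.8508.

t = -1.3508 or t = 1.8508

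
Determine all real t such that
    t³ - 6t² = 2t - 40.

t = -2.3166 or t = 4 or t = 4.3166

Rearrange: t³ - 6t² - 2t + 40 = 0.
Possible rational roots are divisors of 40. Testing t = 4 gives 0, so (t - 4) is a factor.
Divide: t³ - 6t² - 2t + 40 = (t - 4)(t² - 2t - 10).
Apply the quadratic formula to t² - 2t - 10 = 0: t = (2 ± √44)/2, i.e. t ≈ 4.3166 or t ≈ -2.3166.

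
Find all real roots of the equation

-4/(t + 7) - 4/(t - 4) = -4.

t = -6.0902 or t = 5.0902

Multiply both sides by (t + 7)(t - 4):
-4(t - 4) - 4(t + 7) = -4(t + 7)(t - 4).
Expand and collect terms: -4t² - 4t + 124 = 0.
By the quadratic formula, t = (4 ± √2000) / -8, so t ≈ -6.0902 or t ≈ 5.0902.
Neither value makes a denominator zero (t ≠ -7, t ≠ 4), so both are valid.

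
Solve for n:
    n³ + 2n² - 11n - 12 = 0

n = -4 or n = -1 or n = 3

Possible rational roots are divisors of -12. Testing n = 3 gives 0, so (n - 3) is a factor.
Divide: n³ + 2n² - 11n - 12 = (n - 3)(n² + 5n + 4).
Factor the quadratic: n = -1 or n = -4.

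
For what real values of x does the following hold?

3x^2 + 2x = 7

x = -1.8968 or x = 1.2301

Rearrange to standard form: 3x^2 + 2x - 7 = 0.
Discriminant: (2)^2 - 4*3*(-7) = 88.
Quadratic formula: x = (-2 +/- sqrt(88)) / 6.
So x = -1/3 + sqrt(22)/3 ~= 1.2301 or x = -sqrt(22)/3 - 1/3 ~= -1.8968.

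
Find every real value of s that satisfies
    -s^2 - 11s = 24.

s = -8 or s = -3

Bring every term to one side: -s^2 - 11s - 24 = 0.
Factor: -1(s + 8)(s + 3) = 0.
So s = -8 or s = -3.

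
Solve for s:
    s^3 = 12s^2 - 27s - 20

Rearrange: s^3 - 12s^2 + 27s + 20 = 0.
Possible rational roots are divisors of 20. Testing s = 4 gives 0, so (s - 4) is a factor.
Divide: s^3 - 12s^2 + 27s + 20 = (s - 4)(s^2 - 8s - 5).
Apply the quadratic formula to s^2 - 8s - 5 = 0: s = (8 +/- sqrt(84))/2, i.e. s ~= 8.5826 or s ~= -0.5826.

s = -0.5826 or s = 4 or s = 8.5826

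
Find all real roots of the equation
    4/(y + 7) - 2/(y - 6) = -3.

Multiply both sides by (y + 7)(y - 6):
4(y - 6) - 2(y + 7) = -3(y + 7)(y - 6).
Expand and collect terms: -3y^2 - 5y + 164 = 0.
By the quadratic formula, y = (5 +/- sqrt(1993)) / -6, so y ~= -8.2738 or y ~= 6.6072.
Neither value makes a denominator zero (y != -7, y != 6), so both are valid.

y = -8.2738 or y = 6.6072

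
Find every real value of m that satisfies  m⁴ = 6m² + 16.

Let u = m². The equation becomes u² - 6u - 16 = 0.
Factor: (u - 8)(u + 2) = 0, so u = 8 or u = -2.
m² = 8 gives m = ±2·√(2) ≈ ±2.8284.
m² = -2 < 0 has no real solution.

m = -2.8284 or m = 2.8284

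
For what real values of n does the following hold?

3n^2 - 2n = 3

Rearrange to standard form: 3n^2 - 2n - 3 = 0.
Discriminant: (-2)^2 - 4*3*(-3) = 40.
Quadratic formula: n = (2 +/- sqrt(40)) / 6.
So n = 1/3 + sqrt(10)/3 ~= 1.3874 or n = 1/3 - sqrt(10)/3 ~= -0.7208.

n = -0.7208 or n = 1.3874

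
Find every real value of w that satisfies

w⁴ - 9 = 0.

w = -1.7321 or w = 1.7321

Let u = w². The equation becomes u² - 9 = 0.
Factor: (u + 3)(u - 3) = 0, so u = -3 or u = 3.
w² = -3 < 0 has no real solution.
w² = 3 gives w = ±√(3) ≈ ±1.7321.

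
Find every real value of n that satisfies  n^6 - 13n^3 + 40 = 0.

n = 1.71 or n = 2

Let u = n^3. The equation becomes u^2 - 13u + 40 = 0.
Factor: (u - 8)(u - 5) = 0, so u = 8 or u = 5.
n^3 = 8 gives n = 2.
n^3 = 5 gives n = (5)^(1/3) ~= 1.71.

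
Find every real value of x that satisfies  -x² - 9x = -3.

x = -9.3218 or x = 0.3218

Rearrange to standard form: -x² - 9x + 3 = 0.
Discriminant: (-9)² − 4·(-1)·3 = 93.
Quadratic formula: x = (9 ± √93) / (-2).
So x = -√(93)/2 - 9/2 ≈ -9.3218 or x = -9/2 + √(93)/2 ≈ 0.3218.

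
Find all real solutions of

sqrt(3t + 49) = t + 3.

t = 5

Square both sides: 3t + 49 = (t + 3)^2.
Expand and rearrange: t^2 + 3t - 40 = 0.
Solving gives t = 5 or t = -8.
Check each candidate in the original equation:
  t = 5: sqrt(64) = 8, while t + 3 = 8 — valid.
  t = -8: sqrt(25) = 5, while t + 3 = -5 — extraneous.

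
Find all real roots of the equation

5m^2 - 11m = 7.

Rearrange to standard form: 5m^2 - 11m - 7 = 0.
Discriminant: (-11)^2 - 4*5*(-7) = 261.
Quadratic formula: m = (11 +/- sqrt(261)) / 10.
So m = 11/10 + 3*sqrt(29)/10 ~= 2.7155 or m = 11/10 - 3*sqrt(29)/10 ~= -0.5155.

m = -0.5155 or m = 2.7155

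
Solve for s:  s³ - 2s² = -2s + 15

Rearrange: s³ - 2s² + 2s - 15 = 0.
Possible rational roots are divisors of -15. Testing s = 3 gives 0, so (s - 3) is a factor.
Divide: s³ - 2s² + 2s - 15 = (s - 3)(s² + s + 5).
The quadratic s² + s + 5 has discriminant -19 < 0, so no further real roots.

s = 3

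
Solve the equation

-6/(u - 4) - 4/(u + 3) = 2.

Multiply both sides by (u - 4)(u + 3):
-6(u + 3) - 4(u - 4) = 2(u - 4)(u + 3).
Expand and collect terms: 2u^2 + 8u - 22 = 0.
By the quadratic formula, u = (-8 +/- sqrt(240)) / 4, so u ~= 1.873 or u ~= -5.873.
Neither value makes a denominator zero (u != 4, u != -3), so both are valid.

u = -5.873 or u = 1.873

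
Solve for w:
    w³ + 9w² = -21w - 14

w = -5.7913 or w = -2 or w = -1.2087

Rearrange: w³ + 9w² + 21w + 14 = 0.
Possible rational roots are divisors of 14. Testing w = -2 gives 0, so (w + 2) is a factor.
Divide: w³ + 9w² + 21w + 14 = (w + 2)(w² + 7w + 7).
Apply the quadratic formula to w² + 7w + 7 = 0: w = (-7 ± √21)/2, i.e. w ≈ -1.2087 or w ≈ -5.7913.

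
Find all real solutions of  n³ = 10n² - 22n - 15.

Rearrange: n³ - 10n² + 22n + 15 = 0.
Possible rational roots are divisors of 15. Testing n = 5 gives 0, so (n - 5) is a factor.
Divide: n³ - 10n² + 22n + 15 = (n - 5)(n² - 5n - 3).
Apply the quadratic formula to n² - 5n - 3 = 0: n = (5 ± √37)/2, i.e. n ≈ 5.5414 or n ≈ -0.5414.

n = -0.5414 or n = 5 or n = 5.5414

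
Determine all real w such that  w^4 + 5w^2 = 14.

Let u = w^2. The equation becomes u^2 + 5u - 14 = 0.
Factor: (u - 2)(u + 7) = 0, so u = 2 or u = -7.
w^2 = 2 gives w = +/-sqrt(2) ~= +/-1.4142.
w^2 = -7 < 0 has no real solution.

w = -1.4142 or w = 1.4142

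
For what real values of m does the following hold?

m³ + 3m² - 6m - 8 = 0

Possible rational roots are divisors of -8. Testing m = -1 gives 0, so (m + 1) is a factor.
Divide: m³ + 3m² - 6m - 8 = (m + 1)(m² + 2m - 8).
Factor the quadratic: m = 2 or m = -4.

m = -4 or m = -1 or m = 2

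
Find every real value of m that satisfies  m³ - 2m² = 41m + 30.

Rearrange: m³ - 2m² - 41m - 30 = 0.
Possible rational roots are divisors of -30. Testing m = -5 gives 0, so (m + 5) is a factor.
Divide: m³ - 2m² - 41m - 30 = (m + 5)(m² - 7m - 6).
Apply the quadratic formula to m² - 7m - 6 = 0: m = (7 ± √73)/2, i.e. m ≈ 7.772 or m ≈ -0.772.

m = -5 or m = -0.772 or m = 7.772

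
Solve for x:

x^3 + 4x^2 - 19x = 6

Rearrange: x^3 + 4x^2 - 19x - 6 = 0.
Possible rational roots are divisors of -6. Testing x = 3 gives 0, so (x - 3) is a factor.
Divide: x^3 + 4x^2 - 19x - 6 = (x - 3)(x^2 + 7x + 2).
Apply the quadratic formula to x^2 + 7x + 2 = 0: x = (-7 +/- sqrt(41))/2, i.e. x ~= -0.2984 or x ~= -6.7016.

x = -6.7016 or x = -0.2984 or x = 3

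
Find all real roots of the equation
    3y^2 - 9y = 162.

y = -6 or y = 9

Bring every term to one side: 3y^2 - 9y - 162 = 0.
Factor: 3(y + 6)(y - 9) = 0.
So y = -6 or y = 9.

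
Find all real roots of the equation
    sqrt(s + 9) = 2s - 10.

s = 7

Square both sides: s + 9 = (2s - 10)^2.
Expand and rearrange: 4s^2 - 41s + 91 = 0.
Solving gives s = 7 or s = 3.25.
Check each candidate in the original equation:
  s = 7: sqrt(16) = 4, while 2s - 10 = 4 — valid.
  s = 3.25: sqrt(12.25) = 3.5, while 2s - 10 = -3.5 — extraneous.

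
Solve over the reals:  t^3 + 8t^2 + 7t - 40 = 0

Possible rational roots are divisors of -40. Testing t = -5 gives 0, so (t + 5) is a factor.
Divide: t^3 + 8t^2 + 7t - 40 = (t + 5)(t^2 + 3t - 8).
Apply the quadratic formula to t^2 + 3t - 8 = 0: t = (-3 +/- sqrt(41))/2, i.e. t ~= 1.7016 or t ~= -4.7016.

t = -5 or t = -4.7016 or t = 1.7016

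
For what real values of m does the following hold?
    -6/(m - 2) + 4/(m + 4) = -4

m = -4.8197 or m = 3.3197

Multiply both sides by (m - 2)(m + 4):
-6(m + 4) + 4(m - 2) = -4(m - 2)(m + 4).
Expand and collect terms: -4m² - 6m + 64 = 0.
By the quadratic formula, m = (6 ± √1060) / -8, so m ≈ -4.8197 or m ≈ 3.3197.
Neither value makes a denominator zero (m ≠ 2, m ≠ -4), so both are valid.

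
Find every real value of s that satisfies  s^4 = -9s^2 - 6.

Let u = s^2. The equation becomes u^2 + 9u + 6 = 0.
By the quadratic formula, u = -9/2 + sqrt(57)/2 or u = -9/2 - sqrt(57)/2.
s^2 = -9/2 + sqrt(57)/2 < 0 has no real solution.
s^2 = -9/2 - sqrt(57)/2 < 0 has no real solution.

No real solutions.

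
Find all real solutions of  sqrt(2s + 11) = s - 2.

Square both sides: 2s + 11 = (s - 2)^2.
Expand and rearrange: s^2 - 6s - 7 = 0.
Solving gives s = 7 or s = -1.
Check each candidate in the original equation:
  s = 7: sqrt(25) = 5, while s - 2 = 5 — valid.
  s = -1: sqrt(9) = 3, while s - 2 = -3 — extraneous.

s = 7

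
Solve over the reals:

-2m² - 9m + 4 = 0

m = -4.9075 or m = 0.4075

Discriminant: (-9)² − 4·(-2)·4 = 113.
Quadratic formula: m = (9 ± √113) / (-4).
So m = -√(113)/4 - 9/4 ≈ -4.9075 or m = -9/4 + √(113)/4 ≈ 0.4075.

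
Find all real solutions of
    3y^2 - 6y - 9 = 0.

Factor: 3(y + 1)(y - 3) = 0.
So y = -1 or y = 3.

y = -1 or y = 3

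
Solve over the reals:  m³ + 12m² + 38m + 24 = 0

m = -7.1623 or m = -4 or m = -0.8377

Possible rational roots are divisors of 24. Testing m = -4 gives 0, so (m + 4) is a factor.
Divide: m³ + 12m² + 38m + 24 = (m + 4)(m² + 8m + 6).
Apply the quadratic formula to m² + 8m + 6 = 0: m = (-8 ± √40)/2, i.e. m ≈ -0.8377 or m ≈ -7.1623.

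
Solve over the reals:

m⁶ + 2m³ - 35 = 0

m = -1.9129 or m = 1.71

Let u = m³. The equation becomes u² + 2u - 35 = 0.
Factor: (u + 7)(u - 5) = 0, so u = -7 or u = 5.
m³ = -7 gives m = -∛(7) ≈ -1.9129.
m³ = 5 gives m = ∛(5) ≈ 1.71.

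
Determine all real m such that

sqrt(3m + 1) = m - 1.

m = 5

Square both sides: 3m + 1 = (m - 1)^2.
Expand and rearrange: m^2 - 5m = 0.
Solving gives m = 5 or m = 0.
Check each candidate in the original equation:
  m = 5: sqrt(16) = 4, while m - 1 = 4 — valid.
  m = 0: sqrt(1) = 1, while m - 1 = -1 — extraneous.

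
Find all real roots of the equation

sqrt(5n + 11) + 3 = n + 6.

n = -2 or n = 1

Isolate the radical: sqrt(5n + 11) = n + 3.
Square both sides: 5n + 11 = (n + 3)^2.
Expand and rearrange: n^2 + n - 2 = 0.
Solving gives n = 1 or n = -2.
Check each candidate in the original equation:
  n = 1: sqrt(16) = 4, while n + 3 = 4 — valid.
  n = -2: sqrt(1) = 1, while n + 3 = 1 — valid.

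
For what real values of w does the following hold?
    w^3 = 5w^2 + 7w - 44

Rearrange: w^3 - 5w^2 - 7w + 44 = 0.
Possible rational roots are divisors of 44. Testing w = 4 gives 0, so (w - 4) is a factor.
Divide: w^3 - 5w^2 - 7w + 44 = (w - 4)(w^2 - w - 11).
Apply the quadratic formula to w^2 - w - 11 = 0: w = (1 +/- sqrt(45))/2, i.e. w ~= 3.8541 or w ~= -2.8541.

w = -2.8541 or w = 3.8541 or w = 4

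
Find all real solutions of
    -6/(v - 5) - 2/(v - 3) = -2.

v = 3.3542 or v = 8.6458

Multiply both sides by (v - 5)(v - 3):
-6(v - 3) - 2(v - 5) = -2(v - 5)(v - 3).
Expand and collect terms: -2v² + 24v - 58 = 0.
By the quadratic formula, v = (-24 ± √112) / -4, so v ≈ 3.3542 or v ≈ 8.6458.
Neither value makes a denominator zero (v ≠ 5, v ≠ 3), so both are valid.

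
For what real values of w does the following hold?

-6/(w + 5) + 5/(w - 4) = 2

Multiply both sides by (w + 5)(w - 4):
-6(w - 4) + 5(w + 5) = 2(w + 5)(w - 4).
Expand and collect terms: 2w^2 + 3w - 89 = 0.
By the quadratic formula, w = (-3 +/- sqrt(721)) / 4, so w ~= 5.9629 or w ~= -7.4629.
Neither value makes a denominator zero (w != -5, w != 4), so both are valid.

w = -7.4629 or w = 5.9629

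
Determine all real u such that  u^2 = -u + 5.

u = -2.7913 or u = 1.7913

Rearrange to standard form: u^2 + u - 5 = 0.
Discriminant: (1)^2 - 4*1*(-5) = 21.
Quadratic formula: u = (-1 +/- sqrt(21)) / 2.
So u = -1/2 + sqrt(21)/2 ~= 1.7913 or u = -sqrt(21)/2 - 1/2 ~= -2.7913.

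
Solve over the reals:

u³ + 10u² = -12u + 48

u = -7.5826 or u = -4 or u = 1.5826

Rearrange: u³ + 10u² + 12u - 48 = 0.
Possible rational roots are divisors of -48. Testing u = -4 gives 0, so (u + 4) is a factor.
Divide: u³ + 10u² + 12u - 48 = (u + 4)(u² + 6u - 12).
Apply the quadratic formula to u² + 6u - 12 = 0: u = (-6 ± √84)/2, i.e. u ≈ 1.5826 or u ≈ -7.5826.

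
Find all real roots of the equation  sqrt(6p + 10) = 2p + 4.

Square both sides: 6p + 10 = (2p + 4)^2.
Expand and rearrange: 4p^2 + 10p + 6 = 0.
Solving gives p = -1 or p = -1.5.
Check each candidate in the original equation:
  p = -1: sqrt(4) = 2, while 2p + 4 = 2 — valid.
  p = -1.5: sqrt(1) = 1, while 2p + 4 = 1 — valid.

p = -1.5 or p = -1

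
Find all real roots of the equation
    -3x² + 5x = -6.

x = -0.8081 or x = 2.4748

Rearrange to standard form: -3x² + 5x + 6 = 0.
Discriminant: (5)² − 4·(-3)·6 = 97.
Quadratic formula: x = (-5 ± √97) / (-6).
So x = 5/6 - √(97)/6 ≈ -0.8081 or x = 5/6 + √(97)/6 ≈ 2.4748.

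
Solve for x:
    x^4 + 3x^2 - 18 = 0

x = -1.7321 or x = 1.7321

Let u = x^2. The equation becomes u^2 + 3u - 18 = 0.
Factor: (u + 6)(u - 3) = 0, so u = -6 or u = 3.
x^2 = -6 < 0 has no real solution.
x^2 = 3 gives x = +/-sqrt(3) ~= +/-1.7321.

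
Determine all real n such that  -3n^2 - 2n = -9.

Rearrange to standard form: -3n^2 - 2n + 9 = 0.
Discriminant: (-2)^2 - 4*(-3)*9 = 112.
Quadratic formula: n = (2 +/- sqrt(112)) / (-6).
So n = -2*sqrt(7)/3 - 1/3 ~= -2.0972 or n = -1/3 + 2*sqrt(7)/3 ~= 1.4305.

n = -2.0972 or n = 1.4305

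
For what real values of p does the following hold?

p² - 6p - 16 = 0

p = -2 or p = 8

Factor: (p - 8)(p + 2) = 0.
So p = 8 or p = -2.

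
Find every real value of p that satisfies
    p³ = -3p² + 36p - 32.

p = -8 or p = 1 or p = 4

Rearrange: p³ + 3p² - 36p + 32 = 0.
Possible rational roots are divisors of 32. Testing p = 4 gives 0, so (p - 4) is a factor.
Divide: p³ + 3p² - 36p + 32 = (p - 4)(p² + 7p - 8).
Factor the quadratic: p = 1 or p = -8.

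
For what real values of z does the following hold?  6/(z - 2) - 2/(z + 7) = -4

z = -6.3912 or z = 0.3912

Multiply both sides by (z - 2)(z + 7):
6(z + 7) - 2(z - 2) = -4(z - 2)(z + 7).
Expand and collect terms: -4z² - 24z + 10 = 0.
By the quadratic formula, z = (24 ± √736) / -8, so z ≈ -6.3912 or z ≈ 0.3912.
Neither value makes a denominator zero (z ≠ 2, z ≠ -7), so both are valid.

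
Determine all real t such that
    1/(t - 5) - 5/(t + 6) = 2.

t = -8.4101 or t = 5.4101

Multiply both sides by (t - 5)(t + 6):
(t + 6) - 5(t - 5) = 2(t - 5)(t + 6).
Expand and collect terms: 2t^2 + 6t - 91 = 0.
By the quadratic formula, t = (-6 +/- sqrt(764)) / 4, so t ~= 5.4101 or t ~= -8.4101.
Neither value makes a denominator zero (t != 5, t != -6), so both are valid.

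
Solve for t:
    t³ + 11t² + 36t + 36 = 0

Possible rational roots are divisors of 36. Testing t = -3 gives 0, so (t + 3) is a factor.
Divide: t³ + 11t² + 36t + 36 = (t + 3)(t² + 8t + 12).
Factor the quadratic: t = -2 or t = -6.

t = -6 or t = -3 or t = -2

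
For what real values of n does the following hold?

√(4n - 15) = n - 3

Square both sides: 4n - 15 = (n - 3)².
Expand and rearrange: n² - 10n + 24 = 0.
Solving gives n = 6 or n = 4.
Check each candidate in the original equation:
  n = 6: √(9) = 3, while n - 3 = 3 — valid.
  n = 4: √(1) = 1, while n - 3 = 1 — valid.

n = 4 or n = 6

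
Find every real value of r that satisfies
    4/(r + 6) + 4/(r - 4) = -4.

Multiply both sides by (r + 6)(r - 4):
4(r - 4) + 4(r + 6) = -4(r + 6)(r - 4).
Expand and collect terms: -4r² - 16r + 88 = 0.
By the quadratic formula, r = (16 ± √1664) / -8, so r ≈ -7.099 or r ≈ 3.099.
Neither value makes a denominator zero (r ≠ -6, r ≠ 4), so both are valid.

r = -7.099 or r = 3.099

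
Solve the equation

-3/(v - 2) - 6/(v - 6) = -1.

v = 3 or v = 14

Multiply both sides by (v - 2)(v - 6):
-3(v - 6) - 6(v - 2) = -(v - 2)(v - 6).
Expand and collect terms: -v^2 + 17v - 42 = 0.
Factor or apply the quadratic formula: v = 3 or v = 14.
Neither value makes a denominator zero (v != 2, v != 6), so both are valid.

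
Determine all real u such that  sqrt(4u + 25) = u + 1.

u = 6

Square both sides: 4u + 25 = (u + 1)^2.
Expand and rearrange: u^2 - 2u - 24 = 0.
Solving gives u = 6 or u = -4.
Check each candidate in the original equation:
  u = 6: sqrt(49) = 7, while u + 1 = 7 — valid.
  u = -4: sqrt(9) = 3, while u + 1 = -3 — extraneous.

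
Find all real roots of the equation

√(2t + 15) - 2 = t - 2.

Isolate the radical: √(2t + 15) = t.
Square both sides: 2t + 15 = (t)².
Expand and rearrange: t² - 2t - 15 = 0.
Solving gives t = 5 or t = -3.
Check each candidate in the original equation:
  t = 5: √(25) = 5, while t = 5 — valid.
  t = -3: √(9) = 3, while t = -3 — extraneous.

t = 5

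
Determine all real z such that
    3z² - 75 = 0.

z = -5 or z = 5

Factor: 3(z + 5)(z - 5) = 0.
So z = -5 or z = 5.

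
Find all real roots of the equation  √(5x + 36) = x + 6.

Square both sides: 5x + 36 = (x + 6)².
Expand and rearrange: x² + 7x = 0.
Solving gives x = 0 or x = -7.
Check each candidate in the original equation:
  x = 0: √(36) = 6, while x + 6 = 6 — valid.
  x = -7: √(1) = 1, while x + 6 = -1 — extraneous.

x = 0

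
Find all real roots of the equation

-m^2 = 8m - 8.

Rearrange to standard form: -m^2 - 8m + 8 = 0.
Discriminant: (-8)^2 - 4*(-1)*8 = 96.
Quadratic formula: m = (8 +/- sqrt(96)) / (-2).
So m = -2*sqrt(6) - 4 ~= -8.899 or m = -4 + 2*sqrt(6) ~= 0.899.

m = -8.899 or m = 0.899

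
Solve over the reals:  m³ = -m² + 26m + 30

m = -5 or m = -1.1623 or m = 5.1623

Rearrange: m³ + m² - 26m - 30 = 0.
Possible rational roots are divisors of -30. Testing m = -5 gives 0, so (m + 5) is a factor.
Divide: m³ + m² - 26m - 30 = (m + 5)(m² - 4m - 6).
Apply the quadratic formula to m² - 4m - 6 = 0: m = (4 ± √40)/2, i.e. m ≈ 5.1623 or m ≈ -1.1623.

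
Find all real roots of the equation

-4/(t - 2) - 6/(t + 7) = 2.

Multiply both sides by (t - 2)(t + 7):
-4(t + 7) - 6(t - 2) = 2(t - 2)(t + 7).
Expand and collect terms: 2t² + 20t - 12 = 0.
By the quadratic formula, t = (-20 ± √496) / 4, so t ≈ 0.5678 or t ≈ -10.5678.
Neither value makes a denominator zero (t ≠ 2, t ≠ -7), so both are valid.

t = -10.5678 or t = 0.5678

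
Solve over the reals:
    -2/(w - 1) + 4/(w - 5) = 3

Multiply both sides by (w - 1)(w - 5):
-2(w - 5) + 4(w - 1) = 3(w - 1)(w - 5).
Expand and collect terms: 3w^2 - 20w + 9 = 0.
By the quadratic formula, w = (20 +/- sqrt(292)) / 6, so w ~= 6.1813 or w ~= 0.4853.
Neither value makes a denominator zero (w != 1, w != 5), so both are valid.

w = 0.4853 or w = 6.1813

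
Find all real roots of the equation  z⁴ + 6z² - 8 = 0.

Let u = z². The equation becomes u² + 6u - 8 = 0.
By the quadratic formula, u = -3 + √(17) or u = -√(17) - 3.
z² = -3 + √(17) gives z = ±√(-3 + √(17)) ≈ ±1.0598.
z² = -√(17) - 3 < 0 has no real solution.

z = -1.0598 or z = 1.0598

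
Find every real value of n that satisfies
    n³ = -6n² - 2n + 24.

Rearrange: n³ + 6n² + 2n - 24 = 0.
Possible rational roots are divisors of -24. Testing n = -4 gives 0, so (n + 4) is a factor.
Divide: n³ + 6n² + 2n - 24 = (n + 4)(n² + 2n - 6).
Apply the quadratic formula to n² + 2n - 6 = 0: n = (-2 ± √28)/2, i.e. n ≈ 1.6458 or n ≈ -3.6458.

n = -4 or n = -3.6458 or n = 1.6458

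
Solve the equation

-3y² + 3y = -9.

Rearrange to standard form: -3y² + 3y + 9 = 0.
Discriminant: (3)² − 4·(-3)·9 = 117.
Quadratic formula: y = (-3 ± √117) / (-6).
So y = 1/2 - √(13)/2 ≈ -1.3028 or y = 1/2 + √(13)/2 ≈ 2.3028.

y = -1.3028 or y = 2.3028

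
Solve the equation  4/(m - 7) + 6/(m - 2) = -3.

m = -0.4369 or m = 6.1036

Multiply both sides by (m - 7)(m - 2):
4(m - 2) + 6(m - 7) = -3(m - 7)(m - 2).
Expand and collect terms: -3m^2 + 17m + 8 = 0.
By the quadratic formula, m = (-17 +/- sqrt(385)) / -6, so m ~= -0.4369 or m ~= 6.1036.
Neither value makes a denominator zero (m != 7, m != 2), so both are valid.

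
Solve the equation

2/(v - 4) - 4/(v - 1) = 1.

Multiply both sides by (v - 4)(v - 1):
2(v - 1) - 4(v - 4) = (v - 4)(v - 1).
Expand and collect terms: v² - 3v - 10 = 0.
Factor or apply the quadratic formula: v = 5 or v = -2.
Neither value makes a denominator zero (v ≠ 4, v ≠ 1), so both are valid.

v = -2 or v = 5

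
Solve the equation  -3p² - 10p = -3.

Rearrange to standard form: -3p² - 10p + 3 = 0.
Discriminant: (-10)² − 4·(-3)·3 = 136.
Quadratic formula: p = (10 ± √136) / (-6).
So p = -√(34)/3 - 5/3 ≈ -3.6103 or p = -5/3 + √(34)/3 ≈ 0.277.

p = -3.6103 or p = 0.277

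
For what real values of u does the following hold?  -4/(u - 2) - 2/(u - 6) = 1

Multiply both sides by (u - 2)(u - 6):
-4(u - 6) - 2(u - 2) = (u - 2)(u - 6).
Expand and collect terms: u² - 2u - 16 = 0.
By the quadratic formula, u = (2 ± √68) / 2, so u ≈ 5.1231 or u ≈ -3.1231.
Neither value makes a denominator zero (u ≠ 2, u ≠ 6), so both are valid.

u = -3.1231 or u = 5.1231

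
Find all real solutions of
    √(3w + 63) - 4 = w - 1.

w = 6

Isolate the radical: √(3w + 63) = w + 3.
Square both sides: 3w + 63 = (w + 3)².
Expand and rearrange: w² + 3w - 54 = 0.
Solving gives w = 6 or w = -9.
Check each candidate in the original equation:
  w = 6: √(81) = 9, while w + 3 = 9 — valid.
  w = -9: √(36) = 6, while w + 3 = -6 — extraneous.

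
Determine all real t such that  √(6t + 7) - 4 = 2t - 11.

Isolate the radical: √(6t + 7) = 2t - 7.
Square both sides: 6t + 7 = (2t - 7)².
Expand and rearrange: 4t² - 34t + 42 = 0.
Solving gives t = 7 or t = 1.5.
Check each candidate in the original equation:
  t = 7: √(49) = 7, while 2t - 7 = 7 — valid.
  t = 1.5: √(16) = 4, while 2t - 7 = -4 — extraneous.

t = 7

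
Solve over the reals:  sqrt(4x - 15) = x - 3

x = 4 or x = 6

Square both sides: 4x - 15 = (x - 3)^2.
Expand and rearrange: x^2 - 10x + 24 = 0.
Solving gives x = 6 or x = 4.
Check each candidate in the original equation:
  x = 6: sqrt(9) = 3, while x - 3 = 3 — valid.
  x = 4: sqrt(1) = 1, while x - 3 = 1 — valid.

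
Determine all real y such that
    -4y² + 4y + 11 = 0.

y = -1.2321 or y = 2.2321

Discriminant: (4)² − 4·(-4)·11 = 192.
Quadratic formula: y = (-4 ± √192) / (-8).
So y = 1/2 - √(3) ≈ -1.2321 or y = 1/2 + √(3) ≈ 2.2321.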